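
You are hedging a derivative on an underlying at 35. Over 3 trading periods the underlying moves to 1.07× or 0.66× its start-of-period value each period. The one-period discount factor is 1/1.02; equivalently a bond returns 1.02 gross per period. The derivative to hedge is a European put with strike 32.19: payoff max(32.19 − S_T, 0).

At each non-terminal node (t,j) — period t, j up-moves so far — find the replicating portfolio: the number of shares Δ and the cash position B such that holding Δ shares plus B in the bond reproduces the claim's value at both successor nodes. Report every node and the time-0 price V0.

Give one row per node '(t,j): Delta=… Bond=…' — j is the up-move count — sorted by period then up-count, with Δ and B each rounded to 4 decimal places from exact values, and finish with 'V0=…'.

Since d<R<u, set p* = (R−d)/(u−d) = 0.8780; price each node as the discounted p*-expectation of its children.
Payoff layer (t=3): V(3,0)=22.1276, V(3,1)=15.8768, V(3,2)=5.7428, V(3,3)=0.0000
Node (2,0) S=15.2460: V=(p*·15.8768+(1−p*)·22.1276)/1.02=16.3128; Δ=(15.8768−22.1276)/(16.3132−10.0624)=-1.0000; B=V−Δ·S=31.5588
Node (2,1) S=24.7170: V=(p*·5.7428+(1−p*)·15.8768)/1.02=6.8418; Δ=(5.7428−15.8768)/(26.4472−16.3132)=-1.0000; B=V−Δ·S=31.5588
Node (2,2) S=40.0715: V=(p*·0.0000+(1−p*)·5.7428)/1.02=0.6866; Δ=(0.0000−5.7428)/(42.8765−26.4472)=-0.3495; B=V−Δ·S=14.6935
Node (1,0) S=23.1000: V=(p*·6.8418+(1−p*)·16.3128)/1.02=7.8400; Δ=(6.8418−16.3128)/(24.7170−15.2460)=-1.0000; B=V−Δ·S=30.9400
Node (1,1) S=37.4500: V=(p*·0.6866+(1−p*)·6.8418)/1.02=1.4091; Δ=(0.6866−6.8418)/(40.0715−24.7170)=-0.4009; B=V−Δ·S=16.4218
Node (0,0) S=35.0000: V=(p*·1.4091+(1−p*)·7.8400)/1.02=2.1503; Δ=(1.4091−7.8400)/(37.4500−23.1000)=-0.4482; B=V−Δ·S=17.8356
The time-0 hedge costs 2.1503, which is the no-arbitrage price.

(0,0): Delta=-0.4482 Bond=17.8356
(1,0): Delta=-1.0000 Bond=30.9400
(1,1): Delta=-0.4009 Bond=16.4218
(2,0): Delta=-1.0000 Bond=31.5588
(2,1): Delta=-1.0000 Bond=31.5588
(2,2): Delta=-0.3495 Bond=14.6935
V0=2.1503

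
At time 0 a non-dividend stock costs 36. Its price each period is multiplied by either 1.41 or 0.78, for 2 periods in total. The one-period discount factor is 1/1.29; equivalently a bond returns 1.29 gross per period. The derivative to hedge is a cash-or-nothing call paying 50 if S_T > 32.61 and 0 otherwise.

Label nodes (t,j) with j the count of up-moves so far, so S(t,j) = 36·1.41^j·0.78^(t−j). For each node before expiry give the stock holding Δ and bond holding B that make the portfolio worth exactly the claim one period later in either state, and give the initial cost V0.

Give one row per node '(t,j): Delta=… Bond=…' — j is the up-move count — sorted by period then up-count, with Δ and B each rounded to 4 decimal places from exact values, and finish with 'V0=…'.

Since d<R<u, set p* = (R−d)/(u−d) = 0.8095; price each node as the discounted p*-expectation of its children.
Terminal payoffs: V(2,0)=0.0000, V(2,1)=50.0000, V(2,2)=50.0000
(1,0): S=28.0800. Δ = (V_up−V_dn)/(S_up−S_dn) = (50.0000−0.0000)/(39.5928−21.9024) = 2.8264. V = [p*·50.0000 + (1−p*)·0.0000]/1.29 = 31.3769. B = V − Δ·S = -47.9882.
(1,1): S=50.7600. Δ = (V_up−V_dn)/(S_up−S_dn) = (50.0000−50.0000)/(71.5716−39.5928) = 0.0000. V = [p*·50.0000 + (1−p*)·50.0000]/1.29 = 38.7597. B = V − Δ·S = 38.7597.
(0,0): S=36.0000. Δ = (V_up−V_dn)/(S_up−S_dn) = (38.7597−31.3769)/(50.7600−28.0800) = 0.3255. V = [p*·38.7597 + (1−p*)·31.3769]/1.29 = 28.9562. B = V − Δ·S = 17.2374.
Root portfolio cost Δ·36+B reproduces V0=28.9562.

(0,0): Delta=0.3255 Bond=17.2374
(1,0): Delta=2.8264 Bond=-47.9882
(1,1): Delta=0.0000 Bond=38.7597
V0=28.9562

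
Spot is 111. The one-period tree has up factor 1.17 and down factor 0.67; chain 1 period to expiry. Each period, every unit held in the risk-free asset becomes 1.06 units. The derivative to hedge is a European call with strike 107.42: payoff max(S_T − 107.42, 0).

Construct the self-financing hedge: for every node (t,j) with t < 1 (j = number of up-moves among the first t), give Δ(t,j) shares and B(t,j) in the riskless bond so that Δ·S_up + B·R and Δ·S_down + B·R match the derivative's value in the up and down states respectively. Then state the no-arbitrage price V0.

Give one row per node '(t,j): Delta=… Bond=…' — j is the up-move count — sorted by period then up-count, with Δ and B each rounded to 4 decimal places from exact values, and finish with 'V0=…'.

(0,0): Delta=0.4045 Bond=-28.3802
V0=16.5198

The replicating-portfolio and risk-neutral prices coincide; use p* = (1.06−0.67)/(1.17−0.67) = 0.7800 for the latter.
Terminal values V(1,·): V(1,0)=0.0000, V(1,1)=22.4500
Node (0,0) S=111.0000: V=(p*·22.4500+(1−p*)·0.0000)/1.06=16.5198; Δ=(22.4500−0.0000)/(129.8700−74.3700)=0.4045; B=V−Δ·S=-28.3802
Check: Δ(0,0)·S0 + B(0,0) = 16.5198 = V0.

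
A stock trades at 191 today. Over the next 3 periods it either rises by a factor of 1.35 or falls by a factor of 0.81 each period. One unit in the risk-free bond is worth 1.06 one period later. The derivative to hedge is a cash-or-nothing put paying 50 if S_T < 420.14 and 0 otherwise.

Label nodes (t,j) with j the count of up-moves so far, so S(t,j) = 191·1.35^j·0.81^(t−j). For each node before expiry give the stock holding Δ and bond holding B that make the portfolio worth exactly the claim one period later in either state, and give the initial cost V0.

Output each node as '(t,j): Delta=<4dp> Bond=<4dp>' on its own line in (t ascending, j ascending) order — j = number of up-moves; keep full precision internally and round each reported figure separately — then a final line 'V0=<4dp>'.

Since d<R<u, set p* = (R−d)/(u−d) = 0.4630; price each node as the discounted p*-expectation of its children.
At expiry t=3: V(3,0)=50.0000, V(3,1)=50.0000, V(3,2)=50.0000, V(3,3)=0.0000
(2,0): S=125.3151. Δ = (V_up−V_dn)/(S_up−S_dn) = (50.0000−50.0000)/(169.1754−101.5052) = 0.0000. V = [p*·50.0000 + (1−p*)·50.0000]/1.06 = 47.1698. B = V − Δ·S = 47.1698.
(2,1): S=208.8585. Δ = (V_up−V_dn)/(S_up−S_dn) = (50.0000−50.0000)/(281.9590−169.1754) = 0.0000. V = [p*·50.0000 + (1−p*)·50.0000]/1.06 = 47.1698. B = V − Δ·S = 47.1698.
(2,2): S=348.0975. Δ = (V_up−V_dn)/(S_up−S_dn) = (0.0000−50.0000)/(469.9316−281.9590) = -0.2660. V = [p*·0.0000 + (1−p*)·50.0000]/1.06 = 25.3319. B = V − Δ·S = 117.9245.
(1,0): S=154.7100. Δ = (V_up−V_dn)/(S_up−S_dn) = (47.1698−47.1698)/(208.8585−125.3151) = 0.0000. V = [p*·47.1698 + (1−p*)·47.1698]/1.06 = 44.4998. B = V − Δ·S = 44.4998.
(1,1): S=257.8500. Δ = (V_up−V_dn)/(S_up−S_dn) = (25.3319−47.1698)/(348.0975−208.8585) = -0.1568. V = [p*·25.3319 + (1−p*)·47.1698]/1.06 = 34.9620. B = V − Δ·S = 75.4025.
(0,0): S=191.0000. Δ = (V_up−V_dn)/(S_up−S_dn) = (34.9620−44.4998)/(257.8500−154.7100) = -0.0925. V = [p*·34.9620 + (1−p*)·44.4998]/1.06 = 37.8152. B = V − Δ·S = 55.4779.
Self-financing check: at every node Δ·S+B equals the discounted successor values.

(0,0): Delta=-0.0925 Bond=55.4779
(1,0): Delta=0.0000 Bond=44.4998
(1,1): Delta=-0.1568 Bond=75.4025
(2,0): Delta=0.0000 Bond=47.1698
(2,1): Delta=0.0000 Bond=47.1698
(2,2): Delta=-0.2660 Bond=117.9245
V0=37.8152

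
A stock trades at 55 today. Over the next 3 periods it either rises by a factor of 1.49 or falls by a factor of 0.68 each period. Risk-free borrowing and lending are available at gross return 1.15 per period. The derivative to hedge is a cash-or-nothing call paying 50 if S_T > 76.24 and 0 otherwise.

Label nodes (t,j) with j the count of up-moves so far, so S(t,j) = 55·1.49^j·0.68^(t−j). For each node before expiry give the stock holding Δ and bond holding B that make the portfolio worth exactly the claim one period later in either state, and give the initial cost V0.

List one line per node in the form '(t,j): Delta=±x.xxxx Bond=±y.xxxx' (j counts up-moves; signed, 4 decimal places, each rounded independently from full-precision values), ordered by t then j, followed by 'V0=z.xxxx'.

(0,0): Delta=0.4134 Bond=-2.3754
(1,0): Delta=0.8328 Bond=-18.4167
(1,1): Delta=0.2749 Bond=8.6148
(2,0): Delta=0.0000 Bond=0.0000
(2,1): Delta=1.1077 Bond=-36.5003
(2,2): Delta=0.0000 Bond=43.4783
V0=20.3612

Since d<R<u, set p* = (R−d)/(u−d) = 0.5802; price each node as the discounted p*-expectation of its children.
Payoff layer (t=3): V(3,0)=0.0000, V(3,1)=0.0000, V(3,2)=50.0000, V(3,3)=50.0000
  t=2,j=0: stock 25.4320 → up 37.8937 (V=0.0000), down 17.2938 (V=0.0000). Price 0.0000; hedge Δ=0.0000, bond B=0.0000.
  t=2,j=1: stock 55.7260 → up 83.0317 (V=50.0000), down 37.8937 (V=0.0000). Price 25.2281; hedge Δ=1.1077, bond B=-36.5003.
  t=2,j=2: stock 122.1055 → up 181.9372 (V=50.0000), down 83.0317 (V=50.0000). Price 43.4783; hedge Δ=0.0000, bond B=43.4783.
  t=1,j=0: stock 37.4000 → up 55.7260 (V=25.2281), down 25.4320 (V=0.0000). Price 12.7292; hedge Δ=0.8328, bond B=-18.4167.
  t=1,j=1: stock 81.9500 → up 122.1055 (V=43.4783), down 55.7260 (V=25.2281). Price 31.1458; hedge Δ=0.2749, bond B=8.6148.
  t=0,j=0: stock 55.0000 → up 81.9500 (V=31.1458), down 37.4000 (V=12.7292). Price 20.3612; hedge Δ=0.4134, bond B=-2.3754.
Check: Δ(0,0)·S0 + B(0,0) = 20.3612 = V0.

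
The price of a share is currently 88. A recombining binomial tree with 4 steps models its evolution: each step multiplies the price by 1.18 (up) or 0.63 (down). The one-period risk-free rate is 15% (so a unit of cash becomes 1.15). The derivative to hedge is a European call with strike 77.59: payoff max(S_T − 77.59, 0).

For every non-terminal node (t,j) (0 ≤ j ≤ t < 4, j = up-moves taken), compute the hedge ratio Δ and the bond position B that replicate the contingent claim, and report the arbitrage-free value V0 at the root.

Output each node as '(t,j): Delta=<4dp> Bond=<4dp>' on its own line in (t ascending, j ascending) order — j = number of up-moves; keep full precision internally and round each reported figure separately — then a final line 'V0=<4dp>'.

(0,0): Delta=0.9398 Bond=-38.7850
(1,0): Delta=0.2992 Bond=-9.0884
(1,1): Delta=0.9596 Bond=-46.6517
(2,0): Delta=0.0000 Bond=0.0000
(2,1): Delta=0.3085 Bond=-11.0547
(2,2): Delta=0.9796 Bond=-56.1068
(3,0): Delta=0.0000 Bond=0.0000
(3,1): Delta=0.0000 Bond=0.0000
(3,2): Delta=0.3180 Bond=-13.4463
(3,3): Delta=1.0000 Bond=-67.4696
V0=43.9203

No-arbitrage ⇒ martingale measure with p* = (R−d)/(u−d) = 0.9455.
Terminal values V(4,·): V(4,0)=0.0000, V(4,1)=0.0000, V(4,2)=0.0000, V(4,3)=13.4997, V(4,4)=93.0224
Node (3,0) S=22.0041: V=(p*·0.0000+(1−p*)·0.0000)/1.15=0.0000; Δ=(0.0000−0.0000)/(25.9649−13.8626)=0.0000; B=V−Δ·S=0.0000
Node (3,1) S=41.2141: V=(p*·0.0000+(1−p*)·0.0000)/1.15=0.0000; Δ=(0.0000−0.0000)/(48.6326−25.9649)=0.0000; B=V−Δ·S=0.0000
Node (3,2) S=77.1947: V=(p*·13.4997+(1−p*)·0.0000)/1.15=11.0986; Δ=(13.4997−0.0000)/(91.0897−48.6326)=0.3180; B=V−Δ·S=-13.4463
Node (3,3) S=144.5868: V=(p*·93.0224+(1−p*)·13.4997)/1.15=77.1173; Δ=(93.0224−13.4997)/(170.6124−91.0897)=1.0000; B=V−Δ·S=-67.4696
Node (2,0) S=34.9272: V=(p*·0.0000+(1−p*)·0.0000)/1.15=0.0000; Δ=(0.0000−0.0000)/(41.2141−22.0041)=0.0000; B=V−Δ·S=0.0000
Node (2,1) S=65.4192: V=(p*·11.0986+(1−p*)·0.0000)/1.15=9.1245; Δ=(11.0986−0.0000)/(77.1947−41.2141)=0.3085; B=V−Δ·S=-11.0547
Node (2,2) S=122.5312: V=(p*·77.1173+(1−p*)·11.0986)/1.15=63.9272; Δ=(77.1173−11.0986)/(144.5868−77.1947)=0.9796; B=V−Δ·S=-56.1068
Node (1,0) S=55.4400: V=(p*·9.1245+(1−p*)·0.0000)/1.15=7.5016; Δ=(9.1245−0.0000)/(65.4192−34.9272)=0.2992; B=V−Δ·S=-9.0884
Node (1,1) S=103.8400: V=(p*·63.9272+(1−p*)·9.1245)/1.15=52.9895; Δ=(63.9272−9.1245)/(122.5312−65.4192)=0.9596; B=V−Δ·S=-46.6517
Node (0,0) S=88.0000: V=(p*·52.9895+(1−p*)·7.5016)/1.15=43.9203; Δ=(52.9895−7.5016)/(103.8400−55.4400)=0.9398; B=V−Δ·S=-38.7850
Each (Δ,B) replicates both successor values, so the strategy is self-financing and V0 is arbitrage-free.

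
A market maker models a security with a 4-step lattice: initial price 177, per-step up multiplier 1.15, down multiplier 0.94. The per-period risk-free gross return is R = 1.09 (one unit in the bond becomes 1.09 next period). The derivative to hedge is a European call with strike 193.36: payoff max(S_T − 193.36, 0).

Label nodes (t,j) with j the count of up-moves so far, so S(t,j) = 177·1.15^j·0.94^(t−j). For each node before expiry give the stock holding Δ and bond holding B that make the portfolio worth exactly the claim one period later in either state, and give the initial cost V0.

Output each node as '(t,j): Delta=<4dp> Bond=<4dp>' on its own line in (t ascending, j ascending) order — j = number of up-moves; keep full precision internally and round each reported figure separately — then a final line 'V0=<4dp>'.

(0,0): Delta=0.8968 Bond=-117.2993
(1,0): Delta=0.7004 Bond=-95.1891
(1,1): Delta=0.9609 Bond=-140.9230
(2,0): Delta=0.2689 Bond=-36.2632
(2,1): Delta=0.8415 Bond=-130.7533
(2,2): Delta=1.0000 Bond=-162.7472
(3,0): Delta=0.0000 Bond=0.0000
(3,1): Delta=0.3568 Bond=-55.3376
(3,2): Delta=1.0000 Bond=-177.3945
(3,3): Delta=1.0000 Bond=-177.3945
V0=41.4263

The replicating-portfolio and risk-neutral prices coincide; use p* = (1.09−0.94)/(1.15−0.94) = 0.7143 for the latter.
Payoff layer (t=4): V(4,0)=0.0000, V(4,1)=0.0000, V(4,2)=13.4753, V(4,3)=59.6832, V(4,4)=116.2141
Node (3,0) S=147.0134: V=(p*·0.0000+(1−p*)·0.0000)/1.09=0.0000; Δ=(0.0000−0.0000)/(169.0654−138.1926)=0.0000; B=V−Δ·S=0.0000
Node (3,1) S=179.8568: V=(p*·13.4753+(1−p*)·0.0000)/1.09=8.8305; Δ=(13.4753−0.0000)/(206.8353−169.0654)=0.3568; B=V−Δ·S=-55.3376
Node (3,2) S=220.0375: V=(p*·59.6832+(1−p*)·13.4753)/1.09=42.6431; Δ=(59.6832−13.4753)/(253.0432−206.8353)=1.0000; B=V−Δ·S=-177.3945
Node (3,3) S=269.1949: V=(p*·116.2141+(1−p*)·59.6832)/1.09=91.8004; Δ=(116.2141−59.6832)/(309.5741−253.0432)=1.0000; B=V−Δ·S=-177.3945
Node (2,0) S=156.3972: V=(p*·8.8305+(1−p*)·0.0000)/1.09=5.7867; Δ=(8.8305−0.0000)/(179.8568−147.0134)=0.2689; B=V−Δ·S=-36.2632
Node (2,1) S=191.3370: V=(p*·42.6431+(1−p*)·8.8305)/1.09=30.2590; Δ=(42.6431−8.8305)/(220.0375−179.8568)=0.8415; B=V−Δ·S=-130.7533
Node (2,2) S=234.0825: V=(p*·91.8004+(1−p*)·42.6431)/1.09=71.3353; Δ=(91.8004−42.6431)/(269.1949−220.0375)=1.0000; B=V−Δ·S=-162.7472
Node (1,0) S=166.3800: V=(p*·30.2590+(1−p*)·5.7867)/1.09=21.3458; Δ=(30.2590−5.7867)/(191.3370−156.3972)=0.7004; B=V−Δ·S=-95.1891
Node (1,1) S=203.5500: V=(p*·71.3353+(1−p*)·30.2590)/1.09=54.6782; Δ=(71.3353−30.2590)/(234.0825−191.3370)=0.9609; B=V−Δ·S=-140.9230
Node (0,0) S=177.0000: V=(p*·54.6782+(1−p*)·21.3458)/1.09=41.4263; Δ=(54.6782−21.3458)/(203.5500−166.3800)=0.8968; B=V−Δ·S=-117.2993
Root portfolio cost Δ·177+B reproduces V0=41.4263.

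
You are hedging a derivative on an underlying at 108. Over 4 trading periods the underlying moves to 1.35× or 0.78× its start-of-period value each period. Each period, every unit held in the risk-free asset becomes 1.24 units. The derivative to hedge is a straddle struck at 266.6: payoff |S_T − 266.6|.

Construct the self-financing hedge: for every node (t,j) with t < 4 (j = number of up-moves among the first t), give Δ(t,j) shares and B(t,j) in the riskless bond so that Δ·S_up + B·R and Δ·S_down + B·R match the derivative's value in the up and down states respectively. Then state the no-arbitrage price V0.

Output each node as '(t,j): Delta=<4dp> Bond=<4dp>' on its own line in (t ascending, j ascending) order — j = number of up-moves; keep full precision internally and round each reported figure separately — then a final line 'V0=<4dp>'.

(0,0): Delta=-0.1749 Bond=56.7144
(1,0): Delta=-1.0000 Bond=139.8283
(1,1): Delta=-0.0610 Bond=53.7057
(2,0): Delta=-1.0000 Bond=173.3871
(2,1): Delta=-1.0000 Bond=173.3871
(2,2): Delta=0.0688 Bond=41.0578
(3,0): Delta=-1.0000 Bond=215.0000
(3,1): Delta=-1.0000 Bond=215.0000
(3,2): Delta=-1.0000 Bond=215.0000
(3,3): Delta=0.2165 Bond=11.6732
V0=37.8201

Risk-neutral probability p* = (R−d)/(u−d) = (1.24−0.78)/(1.35−0.78) = 0.8070.
At expiry t=4: V(4,0)=226.6237, V(4,1)=197.4103, V(4,2)=146.8486, V(4,3)=59.3380, V(4,4)=92.1227
Node (3,0) S=51.2516: V=(p*·197.4103+(1−p*)·226.6237)/1.24=163.7484; Δ=(197.4103−226.6237)/(69.1897−39.9763)=-1.0000; B=V−Δ·S=215.0000
Node (3,1) S=88.7047: V=(p*·146.8486+(1−p*)·197.4103)/1.24=126.2953; Δ=(146.8486−197.4103)/(119.7514−69.1897)=-1.0000; B=V−Δ·S=215.0000
Node (3,2) S=153.5274: V=(p*·59.3380+(1−p*)·146.8486)/1.24=61.4726; Δ=(59.3380−146.8486)/(207.2620−119.7514)=-1.0000; B=V−Δ·S=215.0000
Node (3,3) S=265.7205: V=(p*·92.1227+(1−p*)·59.3380)/1.24=69.1902; Δ=(92.1227−59.3380)/(358.7227−207.2620)=0.2165; B=V−Δ·S=11.6732
Node (2,0) S=65.7072: V=(p*·126.2953+(1−p*)·163.7484)/1.24=107.6799; Δ=(126.2953−163.7484)/(88.7047−51.2516)=-1.0000; B=V−Δ·S=173.3871
Node (2,1) S=113.7240: V=(p*·61.4726+(1−p*)·126.2953)/1.24=59.6631; Δ=(61.4726−126.2953)/(153.5274−88.7047)=-1.0000; B=V−Δ·S=173.3871
Node (2,2) S=196.8300: V=(p*·69.1902+(1−p*)·61.4726)/1.24=54.5974; Δ=(69.1902−61.4726)/(265.7205−153.5274)=0.0688; B=V−Δ·S=41.0578
Node (1,0) S=84.2400: V=(p*·59.6631+(1−p*)·107.6799)/1.24=55.5883; Δ=(59.6631−107.6799)/(113.7240−65.7072)=-1.0000; B=V−Δ·S=139.8283
Node (1,1) S=145.8000: V=(p*·54.5974+(1−p*)·59.6631)/1.24=44.8186; Δ=(54.5974−59.6631)/(196.8300−113.7240)=-0.0610; B=V−Δ·S=53.7057
Node (0,0) S=108.0000: V=(p*·44.8186+(1−p*)·55.5883)/1.24=37.8201; Δ=(44.8186−55.5883)/(145.8000−84.2400)=-0.1749; B=V−Δ·S=56.7144
Self-financing check: at every node Δ·S+B equals the discounted successor values.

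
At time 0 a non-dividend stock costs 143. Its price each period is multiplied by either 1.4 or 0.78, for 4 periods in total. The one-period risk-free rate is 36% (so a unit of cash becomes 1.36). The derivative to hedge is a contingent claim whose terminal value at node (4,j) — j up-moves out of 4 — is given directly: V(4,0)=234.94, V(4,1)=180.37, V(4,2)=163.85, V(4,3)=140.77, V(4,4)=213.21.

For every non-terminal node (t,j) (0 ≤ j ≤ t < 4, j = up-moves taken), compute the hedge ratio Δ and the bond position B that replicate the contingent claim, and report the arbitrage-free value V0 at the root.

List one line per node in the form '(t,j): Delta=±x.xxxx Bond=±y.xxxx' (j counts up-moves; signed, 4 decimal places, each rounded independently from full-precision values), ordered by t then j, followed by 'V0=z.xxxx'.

(0,0): Delta=0.2475 Bond=22.1389
(1,0): Delta=-0.1753 Bond=77.2603
(1,1): Delta=0.2637 Bond=26.8571
(2,0): Delta=-0.2587 Bond=112.3282
(2,1): Delta=-0.1721 Bond=104.5737
(2,2): Delta=0.2804 Bond=31.8327
(3,0): Delta=-1.2970 Bond=223.2298
(3,1): Delta=-0.2188 Bond=147.9068
(3,2): Delta=-0.1703 Bond=141.8280
(3,3): Delta=0.2978 Bond=36.4969
V0=57.5250

Since d<R<u, set p* = (R−d)/(u−d) = 0.9355; price each node as the discounted p*-expectation of its children.
Terminal values V(4,·): V(4,0)=234.9400, V(4,1)=180.3700, V(4,2)=163.8500, V(4,3)=140.7700, V(4,4)=213.2100
Node (3,0) S=67.8609: V=(p*·180.3700+(1−p*)·234.9400)/1.36=135.2137; Δ=(180.3700−234.9400)/(95.0053−52.9315)=-1.2970; B=V−Δ·S=223.2298
Node (3,1) S=121.8017: V=(p*·163.8500+(1−p*)·180.3700)/1.36=121.2616; Δ=(163.8500−180.3700)/(170.5224−95.0053)=-0.2188; B=V−Δ·S=147.9068
Node (3,2) S=218.6184: V=(p*·140.7700+(1−p*)·163.8500)/1.36=104.6022; Δ=(140.7700−163.8500)/(306.0658−170.5224)=-0.1703; B=V−Δ·S=141.8280
Node (3,3) S=392.3920: V=(p*·213.2100+(1−p*)·140.7700)/1.36=153.3356; Δ=(213.2100−140.7700)/(549.3488−306.0658)=0.2978; B=V−Δ·S=36.4969
Node (2,0) S=87.0012: V=(p*·121.2616+(1−p*)·135.2137)/1.36=89.8248; Δ=(121.2616−135.2137)/(121.8017−67.8609)=-0.2587; B=V−Δ·S=112.3282
Node (2,1) S=156.1560: V=(p*·104.6022+(1−p*)·121.2616)/1.36=77.7037; Δ=(104.6022−121.2616)/(218.6184−121.8017)=-0.1721; B=V−Δ·S=104.5737
Node (2,2) S=280.2800: V=(p*·153.3356+(1−p*)·104.6022)/1.36=110.4350; Δ=(153.3356−104.6022)/(392.3920−218.6184)=0.2804; B=V−Δ·S=31.8327
Node (1,0) S=111.5400: V=(p*·77.7037+(1−p*)·89.8248)/1.36=57.7101; Δ=(77.7037−89.8248)/(156.1560−87.0012)=-0.1753; B=V−Δ·S=77.2603
Node (1,1) S=200.2000: V=(p*·110.4350+(1−p*)·77.7037)/1.36=79.6495; Δ=(110.4350−77.7037)/(280.2800−156.1560)=0.2637; B=V−Δ·S=26.8571
Node (0,0) S=143.0000: V=(p*·79.6495+(1−p*)·57.7101)/1.36=57.5250; Δ=(79.6495−57.7101)/(200.2000−111.5400)=0.2475; B=V−Δ·S=22.1389
Check: Δ(0,0)·S0 + B(0,0) = 57.5250 = V0.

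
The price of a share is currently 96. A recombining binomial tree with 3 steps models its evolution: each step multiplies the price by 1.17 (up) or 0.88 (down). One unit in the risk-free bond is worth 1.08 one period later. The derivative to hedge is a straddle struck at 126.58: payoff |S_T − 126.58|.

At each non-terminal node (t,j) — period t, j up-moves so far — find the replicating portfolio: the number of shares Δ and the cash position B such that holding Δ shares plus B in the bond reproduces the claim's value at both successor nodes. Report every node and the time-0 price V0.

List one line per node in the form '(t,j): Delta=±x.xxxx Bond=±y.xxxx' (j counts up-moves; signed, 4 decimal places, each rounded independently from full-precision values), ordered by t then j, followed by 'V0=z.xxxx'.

(0,0): Delta=-0.2039 Bond=38.2139
(1,0): Delta=-1.0000 Bond=108.5219
(1,1): Delta=0.0655 Bond=11.0081
(2,0): Delta=-1.0000 Bond=117.2037
(2,1): Delta=-1.0000 Bond=117.2037
(2,2): Delta=0.4261 Bond=-35.5030
V0=18.6354

Risk-neutral probability p* = (R−d)/(u−d) = (1.08−0.88)/(1.17−0.88) = 0.6897.
Terminal payoffs: V(3,0)=61.1587, V(3,1)=39.5994, V(3,2)=10.9353, V(3,3)=27.1748
(2,0): S=74.3424. Δ = (V_up−V_dn)/(S_up−S_dn) = (39.5994−61.1587)/(86.9806−65.4213) = -1.0000. V = [p*·39.5994 + (1−p*)·61.1587]/1.08 = 42.8613. B = V − Δ·S = 117.2037.
(2,1): S=98.8416. Δ = (V_up−V_dn)/(S_up−S_dn) = (10.9353−39.5994)/(115.6447−86.9806) = -1.0000. V = [p*·10.9353 + (1−p*)·39.5994]/1.08 = 18.3621. B = V − Δ·S = 117.2037.
(2,2): S=131.4144. Δ = (V_up−V_dn)/(S_up−S_dn) = (27.1748−10.9353)/(153.7548−115.6447) = 0.4261. V = [p*·27.1748 + (1−p*)·10.9353]/1.08 = 20.4954. B = V − Δ·S = -35.5030.
(1,0): S=84.4800. Δ = (V_up−V_dn)/(S_up−S_dn) = (18.3621−42.8613)/(98.8416−74.3424) = -1.0000. V = [p*·18.3621 + (1−p*)·42.8613]/1.08 = 24.0419. B = V − Δ·S = 108.5219.
(1,1): S=112.3200. Δ = (V_up−V_dn)/(S_up−S_dn) = (20.4954−18.3621)/(131.4144−98.8416) = 0.0655. V = [p*·20.4954 + (1−p*)·18.3621]/1.08 = 18.3642. B = V − Δ·S = 11.0081.
(0,0): S=96.0000. Δ = (V_up−V_dn)/(S_up−S_dn) = (18.3642−24.0419)/(112.3200−84.4800) = -0.2039. V = [p*·18.3642 + (1−p*)·24.0419]/1.08 = 18.6354. B = V − Δ·S = 38.2139.
Self-financing check: at every node Δ·S+B equals the discounted successor values.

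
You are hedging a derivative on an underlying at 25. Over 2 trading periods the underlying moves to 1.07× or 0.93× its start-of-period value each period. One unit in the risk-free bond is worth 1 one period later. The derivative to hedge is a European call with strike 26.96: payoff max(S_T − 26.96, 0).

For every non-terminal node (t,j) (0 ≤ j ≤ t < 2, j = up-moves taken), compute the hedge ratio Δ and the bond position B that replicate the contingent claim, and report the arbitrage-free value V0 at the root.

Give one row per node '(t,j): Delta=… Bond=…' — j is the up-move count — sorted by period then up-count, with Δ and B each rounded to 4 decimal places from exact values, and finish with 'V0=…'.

(0,0): Delta=0.2375 Bond=-5.5219
(1,0): Delta=0.0000 Bond=0.0000
(1,1): Delta=0.4439 Bond=-11.0438
V0=0.4156

Under the risk-neutral measure, an up-move has probability p* = (R−d)/(u−d) = 0.5000 and values discount at R = 1.
Terminal values V(2,·): V(2,0)=0.0000, V(2,1)=0.0000, V(2,2)=1.6625
(1,0): S=23.2500. Δ = (V_up−V_dn)/(S_up−S_dn) = (0.0000−0.0000)/(24.8775−21.6225) = 0.0000. V = [p*·0.0000 + (1−p*)·0.0000]/1 = 0.0000. B = V − Δ·S = 0.0000.
(1,1): S=26.7500. Δ = (V_up−V_dn)/(S_up−S_dn) = (1.6625−0.0000)/(28.6225−24.8775) = 0.4439. V = [p*·1.6625 + (1−p*)·0.0000]/1 = 0.8313. B = V − Δ·S = -11.0438.
(0,0): S=25.0000. Δ = (V_up−V_dn)/(S_up−S_dn) = (0.8313−0.0000)/(26.7500−23.2500) = 0.2375. V = [p*·0.8313 + (1−p*)·0.0000]/1 = 0.4156. B = V − Δ·S = -5.5219.
Root portfolio cost Δ·25+B reproduces V0=0.4156.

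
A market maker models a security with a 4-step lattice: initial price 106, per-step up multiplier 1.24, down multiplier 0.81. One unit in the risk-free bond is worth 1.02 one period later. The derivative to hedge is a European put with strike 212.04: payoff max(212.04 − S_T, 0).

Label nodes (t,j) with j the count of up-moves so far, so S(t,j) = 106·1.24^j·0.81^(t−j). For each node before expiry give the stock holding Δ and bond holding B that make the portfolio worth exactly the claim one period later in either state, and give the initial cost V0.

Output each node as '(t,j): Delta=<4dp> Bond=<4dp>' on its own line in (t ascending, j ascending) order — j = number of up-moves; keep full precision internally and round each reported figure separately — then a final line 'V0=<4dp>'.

(0,0): Delta=-0.9071 Bond=188.0745
(1,0): Delta=-1.0000 Bond=199.8100
(1,1): Delta=-0.8436 Bond=183.4822
(2,0): Delta=-1.0000 Bond=203.8062
(2,1): Delta=-1.0000 Bond=203.8062
(2,2): Delta=-0.7365 Bond=169.7043
(3,0): Delta=-1.0000 Bond=207.8824
(3,1): Delta=-1.0000 Bond=207.8824
(3,2): Delta=-1.0000 Bond=207.8824
(3,3): Delta=-0.5562 Bond=136.6580
V0=91.9190

No-arbitrage ⇒ martingale measure with p* = (R−d)/(u−d) = 0.4884.
Payoff layer (t=4): V(4,0)=166.4105, V(4,1)=142.1874, V(4,2)=105.1051, V(4,3)=48.3373, V(4,4)=0.0000
(3,0): S=56.3327. Δ = (V_up−V_dn)/(S_up−S_dn) = (142.1874−166.4105)/(69.8526−45.6295) = -1.0000. V = [p*·142.1874 + (1−p*)·166.4105]/1.02 = 151.5496. B = V − Δ·S = 207.8824.
(3,1): S=86.2378. Δ = (V_up−V_dn)/(S_up−S_dn) = (105.1051−142.1874)/(106.9349−69.8526) = -1.0000. V = [p*·105.1051 + (1−p*)·142.1874]/1.02 = 121.6446. B = V − Δ·S = 207.8824.
(3,2): S=132.0183. Δ = (V_up−V_dn)/(S_up−S_dn) = (48.3373−105.1051)/(163.7027−106.9349) = -1.0000. V = [p*·48.3373 + (1−p*)·105.1051]/1.02 = 75.8640. B = V − Δ·S = 207.8824.
(3,3): S=202.1021. Δ = (V_up−V_dn)/(S_up−S_dn) = (0.0000−48.3373)/(250.6067−163.7027) = -0.5562. V = [p*·0.0000 + (1−p*)·48.3373]/1.02 = 24.2458. B = V − Δ·S = 136.6580.
(2,0): S=69.5466. Δ = (V_up−V_dn)/(S_up−S_dn) = (121.6446−151.5496)/(86.2378−56.3327) = -1.0000. V = [p*·121.6446 + (1−p*)·151.5496]/1.02 = 134.2596. B = V − Δ·S = 203.8062.
(2,1): S=106.4664. Δ = (V_up−V_dn)/(S_up−S_dn) = (75.8640−121.6446)/(132.0183−86.2378) = -1.0000. V = [p*·75.8640 + (1−p*)·121.6446]/1.02 = 97.3398. B = V − Δ·S = 203.8062.
(2,2): S=162.9856. Δ = (V_up−V_dn)/(S_up−S_dn) = (24.2458−75.8640)/(202.1021−132.0183) = -0.7365. V = [p*·24.2458 + (1−p*)·75.8640]/1.02 = 49.6619. B = V − Δ·S = 169.7043.
(1,0): S=85.8600. Δ = (V_up−V_dn)/(S_up−S_dn) = (97.3398−134.2596)/(106.4664−69.5466) = -1.0000. V = [p*·97.3398 + (1−p*)·134.2596]/1.02 = 113.9500. B = V − Δ·S = 199.8100.
(1,1): S=131.4400. Δ = (V_up−V_dn)/(S_up−S_dn) = (49.6619−97.3398)/(162.9856−106.4664) = -0.8436. V = [p*·49.6619 + (1−p*)·97.3398]/1.02 = 72.6032. B = V − Δ·S = 183.4822.
(0,0): S=106.0000. Δ = (V_up−V_dn)/(S_up−S_dn) = (72.6032−113.9500)/(131.4400−85.8600) = -0.9071. V = [p*·72.6032 + (1−p*)·113.9500]/1.02 = 91.9190. B = V − Δ·S = 188.0745.
The time-0 hedge costs 91.9190, which is the no-arbitrage price.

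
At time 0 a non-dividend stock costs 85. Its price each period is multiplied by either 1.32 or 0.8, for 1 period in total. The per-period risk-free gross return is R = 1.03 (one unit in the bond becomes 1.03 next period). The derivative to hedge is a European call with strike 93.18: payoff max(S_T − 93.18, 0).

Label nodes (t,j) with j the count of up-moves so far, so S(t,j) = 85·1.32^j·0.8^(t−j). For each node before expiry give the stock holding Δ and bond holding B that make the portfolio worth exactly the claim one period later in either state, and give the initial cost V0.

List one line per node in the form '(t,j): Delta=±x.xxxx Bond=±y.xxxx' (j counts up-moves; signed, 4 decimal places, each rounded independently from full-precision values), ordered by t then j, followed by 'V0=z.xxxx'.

(0,0): Delta=0.4303 Bond=-28.4093
V0=8.1677

Risk-neutral probability p* = (R−d)/(u−d) = (1.03−0.8)/(1.32−0.8) = 0.4423.
Terminal payoffs: V(1,0)=0.0000, V(1,1)=19.0200
(0,0): S=85.0000. Δ = (V_up−V_dn)/(S_up−S_dn) = (19.0200−0.0000)/(112.2000−68.0000) = 0.4303. V = [p*·19.0200 + (1−p*)·0.0000]/1.03 = 8.1677. B = V − Δ·S = -28.4093.
Self-financing check: at every node Δ·S+B equals the discounted successor values.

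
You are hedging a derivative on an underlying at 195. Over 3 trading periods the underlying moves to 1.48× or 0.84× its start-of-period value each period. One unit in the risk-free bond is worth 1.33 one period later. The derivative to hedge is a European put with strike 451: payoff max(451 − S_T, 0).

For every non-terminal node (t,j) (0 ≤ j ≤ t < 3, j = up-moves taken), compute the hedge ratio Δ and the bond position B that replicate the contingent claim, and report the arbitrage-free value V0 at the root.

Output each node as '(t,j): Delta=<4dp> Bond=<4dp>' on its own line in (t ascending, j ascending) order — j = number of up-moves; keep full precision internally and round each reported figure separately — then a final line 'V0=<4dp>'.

(0,0): Delta=-0.5190 Bond=132.4600
(1,0): Delta=-1.0000 Bond=254.9607
(1,1): Delta=-0.4354 Bond=152.0527
(2,0): Delta=-1.0000 Bond=339.0977
(2,1): Delta=-1.0000 Bond=339.0977
(2,2): Delta=-0.3373 Bond=160.3318
V0=31.2563

Since d<R<u, set p* = (R−d)/(u−d) = 0.7656; price each node as the discounted p*-expectation of its children.
At expiry t=3: V(3,0)=335.4227, V(3,1)=247.3638, V(3,2)=92.2125, V(3,3)=0.0000
  t=2,j=0: stock 137.5920 → up 203.6362 (V=247.3638), down 115.5773 (V=335.4227). Price 201.5057; hedge Δ=-1.0000, bond B=339.0977.
  t=2,j=1: stock 242.4240 → up 358.7875 (V=92.2125), down 203.6362 (V=247.3638). Price 96.6737; hedge Δ=-1.0000, bond B=339.0977.
  t=2,j=2: stock 427.1280 → up 632.1494 (V=0.0000), down 358.7875 (V=92.2125). Price 16.2498; hedge Δ=-0.3373, bond B=160.3318.
  t=1,j=0: stock 163.8000 → up 242.4240 (V=96.6737), down 137.5920 (V=201.5057). Price 91.1607; hedge Δ=-1.0000, bond B=254.9607.
  t=1,j=1: stock 288.6000 → up 427.1280 (V=16.2498), down 242.4240 (V=96.6737). Price 26.3904; hedge Δ=-0.4354, bond B=152.0527.
  t=0,j=0: stock 195.0000 → up 288.6000 (V=26.3904), down 163.8000 (V=91.1607). Price 31.2563; hedge Δ=-0.5190, bond B=132.4600.
Root portfolio cost Δ·195+B reproduces V0=31.2563.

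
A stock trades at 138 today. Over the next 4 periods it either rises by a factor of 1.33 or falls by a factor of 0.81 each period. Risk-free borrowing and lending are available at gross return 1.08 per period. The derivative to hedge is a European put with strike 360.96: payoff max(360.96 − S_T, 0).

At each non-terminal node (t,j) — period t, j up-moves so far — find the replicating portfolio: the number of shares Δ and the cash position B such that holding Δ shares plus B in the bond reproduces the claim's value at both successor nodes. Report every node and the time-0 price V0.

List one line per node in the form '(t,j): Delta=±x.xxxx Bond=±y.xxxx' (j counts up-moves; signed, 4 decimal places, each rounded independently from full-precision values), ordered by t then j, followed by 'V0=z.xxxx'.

Risk-neutral probability p* = (R−d)/(u−d) = (1.08−0.81)/(1.33−0.81) = 0.5192.
Payoff layer (t=4): V(4,0)=301.5555, V(4,1)=263.4193, V(4,2)=200.8006, V(4,3)=97.9822, V(4,4)=0.0000
  t=3,j=0: stock 73.3389 → up 97.5407 (V=263.4193), down 59.4045 (V=301.5555). Price 260.8834; hedge Δ=-1.0000, bond B=334.2222.
  t=3,j=1: stock 120.4206 → up 160.1594 (V=200.8006), down 97.5407 (V=263.4193). Price 213.8016; hedge Δ=-1.0000, bond B=334.2222.
  t=3,j=2: stock 197.7276 → up 262.9778 (V=97.9822), down 160.1594 (V=200.8006). Price 136.4946; hedge Δ=-1.0000, bond B=334.2222.
  t=3,j=3: stock 324.6639 → up 431.8030 (V=0.0000), down 262.9778 (V=97.9822). Price 43.6174; hedge Δ=-0.5804, bond B=232.0448.
  t=2,j=0: stock 90.5418 → up 120.4206 (V=213.8016), down 73.3389 (V=260.8834). Price 218.9232; hedge Δ=-1.0000, bond B=309.4650.
  t=2,j=1: stock 148.6674 → up 197.7276 (V=136.4946), down 120.4206 (V=213.8016). Price 160.7976; hedge Δ=-1.0000, bond B=309.4650.
  t=2,j=2: stock 244.1082 → up 324.6639 (V=43.6174), down 197.7276 (V=136.4946). Price 81.7314; hedge Δ=-0.7317, bond B=260.3413.
  t=1,j=0: stock 111.7800 → up 148.6674 (V=160.7976), down 90.5418 (V=218.9232). Price 174.7617; hedge Δ=-1.0000, bond B=286.5417.
  t=1,j=1: stock 183.5400 → up 244.1082 (V=81.7314), down 148.6674 (V=160.7976). Price 110.8741; hedge Δ=-0.8284, bond B=262.9245.
  t=0,j=0: stock 138.0000 → up 183.5400 (V=110.8741), down 111.7800 (V=174.7617). Price 131.1012; hedge Δ=-0.8903, bond B=253.9620.
Self-financing check: at every node Δ·S+B equals the discounted successor values.

(0,0): Delta=-0.8903 Bond=253.9620
(1,0): Delta=-1.0000 Bond=286.5417
(1,1): Delta=-0.8284 Bond=262.9245
(2,0): Delta=-1.0000 Bond=309.4650
(2,1): Delta=-1.0000 Bond=309.4650
(2,2): Delta=-0.7317 Bond=260.3413
(3,0): Delta=-1.0000 Bond=334.2222
(3,1): Delta=-1.0000 Bond=334.2222
(3,2): Delta=-1.0000 Bond=334.2222
(3,3): Delta=-0.5804 Bond=232.0448
V0=131.1012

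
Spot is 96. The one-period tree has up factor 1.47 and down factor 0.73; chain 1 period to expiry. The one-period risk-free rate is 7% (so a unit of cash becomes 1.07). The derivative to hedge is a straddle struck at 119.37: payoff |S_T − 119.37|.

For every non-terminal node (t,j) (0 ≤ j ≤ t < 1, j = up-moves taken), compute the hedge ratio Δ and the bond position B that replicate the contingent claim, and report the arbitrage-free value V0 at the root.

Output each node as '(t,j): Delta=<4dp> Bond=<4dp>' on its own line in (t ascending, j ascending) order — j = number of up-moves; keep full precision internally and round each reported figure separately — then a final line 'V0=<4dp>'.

Under the risk-neutral measure, an up-move has probability p* = (R−d)/(u−d) = 0.4595 and values discount at R = 1.07.
At expiry t=1: V(1,0)=49.2900, V(1,1)=21.7500
(0,0): S=96.0000. Δ = (V_up−V_dn)/(S_up−S_dn) = (21.7500−49.2900)/(141.1200−70.0800) = -0.3877. V = [p*·21.7500 + (1−p*)·49.2900]/1.07 = 34.2397. B = V − Δ·S = 71.4559.
The time-0 hedge costs 34.2397, which is the no-arbitrage price.

(0,0): Delta=-0.3877 Bond=71.4559
V0=34.2397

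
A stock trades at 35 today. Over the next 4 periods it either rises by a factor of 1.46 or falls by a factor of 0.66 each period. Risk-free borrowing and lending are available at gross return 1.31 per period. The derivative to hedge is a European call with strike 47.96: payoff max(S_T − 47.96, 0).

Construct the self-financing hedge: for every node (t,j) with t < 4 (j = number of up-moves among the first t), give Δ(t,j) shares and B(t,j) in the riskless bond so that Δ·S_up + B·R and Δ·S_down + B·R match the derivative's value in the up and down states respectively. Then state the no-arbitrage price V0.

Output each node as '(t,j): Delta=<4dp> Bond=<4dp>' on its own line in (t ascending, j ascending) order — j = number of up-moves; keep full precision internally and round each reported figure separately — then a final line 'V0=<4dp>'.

No-arbitrage ⇒ martingale measure with p* = (R−d)/(u−d) = 0.8125.
At expiry t=4: V(4,0)=0.0000, V(4,1)=0.0000, V(4,2)=0.0000, V(4,3)=23.9303, V(4,4)=111.0701
(3,0): S=10.0624. Δ = (V_up−V_dn)/(S_up−S_dn) = (0.0000−0.0000)/(14.6910−6.6412) = 0.0000. V = [p*·0.0000 + (1−p*)·0.0000]/1.31 = 0.0000. B = V − Δ·S = 0.0000.
(3,1): S=22.2592. Δ = (V_up−V_dn)/(S_up−S_dn) = (0.0000−0.0000)/(32.4984−14.6910) = 0.0000. V = [p*·0.0000 + (1−p*)·0.0000]/1.31 = 0.0000. B = V − Δ·S = 0.0000.
(3,2): S=49.2400. Δ = (V_up−V_dn)/(S_up−S_dn) = (23.9303−0.0000)/(71.8903−32.4984) = 0.6075. V = [p*·23.9303 + (1−p*)·0.0000]/1.31 = 14.8423. B = V − Δ·S = -15.0706.
(3,3): S=108.9248. Δ = (V_up−V_dn)/(S_up−S_dn) = (111.0701−23.9303)/(159.0301−71.8903) = 1.0000. V = [p*·111.0701 + (1−p*)·23.9303]/1.31 = 72.3141. B = V − Δ·S = -36.6107.
(2,0): S=15.2460. Δ = (V_up−V_dn)/(S_up−S_dn) = (0.0000−0.0000)/(22.2592−10.0624) = 0.0000. V = [p*·0.0000 + (1−p*)·0.0000]/1.31 = 0.0000. B = V − Δ·S = 0.0000.
(2,1): S=33.7260. Δ = (V_up−V_dn)/(S_up−S_dn) = (14.8423−0.0000)/(49.2400−22.2592) = 0.5501. V = [p*·14.8423 + (1−p*)·0.0000]/1.31 = 9.2056. B = V − Δ·S = -9.3472.
(2,2): S=74.6060. Δ = (V_up−V_dn)/(S_up−S_dn) = (72.3141−14.8423)/(108.9248−49.2400) = 0.9629. V = [p*·72.3141 + (1−p*)·14.8423]/1.31 = 46.9757. B = V − Δ·S = -24.8641.
(1,0): S=23.1000. Δ = (V_up−V_dn)/(S_up−S_dn) = (9.2056−0.0000)/(33.7260−15.2460) = 0.4981. V = [p*·9.2056 + (1−p*)·0.0000]/1.31 = 5.7096. B = V − Δ·S = -5.7974.
(1,1): S=51.1000. Δ = (V_up−V_dn)/(S_up−S_dn) = (46.9757−9.2056)/(74.6060−33.7260) = 0.9239. V = [p*·46.9757 + (1−p*)·9.2056]/1.31 = 30.4533. B = V − Δ·S = -16.7593.
(0,0): S=35.0000. Δ = (V_up−V_dn)/(S_up−S_dn) = (30.4533−5.7096)/(51.1000−23.1000) = 0.8837. V = [p*·30.4533 + (1−p*)·5.7096]/1.31 = 19.7052. B = V − Δ·S = -11.2244.
Self-financing check: at every node Δ·S+B equals the discounted successor values.

(0,0): Delta=0.8837 Bond=-11.2244
(1,0): Delta=0.4981 Bond=-5.7974
(1,1): Delta=0.9239 Bond=-16.7593
(2,0): Delta=0.0000 Bond=0.0000
(2,1): Delta=0.5501 Bond=-9.3472
(2,2): Delta=0.9629 Bond=-24.8641
(3,0): Delta=0.0000 Bond=0.0000
(3,1): Delta=0.0000 Bond=0.0000
(3,2): Delta=0.6075 Bond=-15.0706
(3,3): Delta=1.0000 Bond=-36.6107
V0=19.7052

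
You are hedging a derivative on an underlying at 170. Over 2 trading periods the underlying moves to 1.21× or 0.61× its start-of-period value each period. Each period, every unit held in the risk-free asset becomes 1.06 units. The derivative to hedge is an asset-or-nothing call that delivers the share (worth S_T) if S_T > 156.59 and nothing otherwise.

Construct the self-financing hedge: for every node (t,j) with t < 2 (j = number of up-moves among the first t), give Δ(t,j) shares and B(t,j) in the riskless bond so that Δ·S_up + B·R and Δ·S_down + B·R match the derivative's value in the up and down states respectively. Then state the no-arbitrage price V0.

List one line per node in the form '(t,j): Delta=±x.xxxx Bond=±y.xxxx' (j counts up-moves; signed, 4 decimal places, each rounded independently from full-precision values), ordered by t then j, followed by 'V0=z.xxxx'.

Risk-neutral probability p* = (R−d)/(u−d) = (1.06−0.61)/(1.21−0.61) = 0.7500.
Terminal payoffs: V(2,0)=0.0000, V(2,1)=0.0000, V(2,2)=248.8970
Node (1,0) S=103.7000: V=(p*·0.0000+(1−p*)·0.0000)/1.06=0.0000; Δ=(0.0000−0.0000)/(125.4770−63.2570)=0.0000; B=V−Δ·S=0.0000
Node (1,1) S=205.7000: V=(p*·248.8970+(1−p*)·0.0000)/1.06=176.1064; Δ=(248.8970−0.0000)/(248.8970−125.4770)=2.0167; B=V−Δ·S=-238.7220
Node (0,0) S=170.0000: V=(p*·176.1064+(1−p*)·0.0000)/1.06=124.6036; Δ=(176.1064−0.0000)/(205.7000−103.7000)=1.7265; B=V−Δ·S=-168.9071
Self-financing check: at every node Δ·S+B equals the discounted successor values.

(0,0): Delta=1.7265 Bond=-168.9071
(1,0): Delta=0.0000 Bond=0.0000
(1,1): Delta=2.0167 Bond=-238.7220
V0=124.6036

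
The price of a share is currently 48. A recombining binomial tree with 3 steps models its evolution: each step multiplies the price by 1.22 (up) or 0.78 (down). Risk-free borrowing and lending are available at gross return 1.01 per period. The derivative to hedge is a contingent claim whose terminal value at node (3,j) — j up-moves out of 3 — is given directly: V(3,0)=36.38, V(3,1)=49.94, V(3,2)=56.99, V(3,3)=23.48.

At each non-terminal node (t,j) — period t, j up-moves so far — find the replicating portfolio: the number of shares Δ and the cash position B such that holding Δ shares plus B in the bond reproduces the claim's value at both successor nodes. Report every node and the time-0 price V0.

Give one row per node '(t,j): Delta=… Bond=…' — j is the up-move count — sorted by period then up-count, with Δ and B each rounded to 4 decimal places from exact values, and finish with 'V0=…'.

(0,0): Delta=-0.1184 Bond=51.7303
(1,0): Delta=0.6105 Bond=24.9608
(1,1): Delta=-0.5438 Bond=77.1616
(2,0): Delta=1.0553 Bond=12.2196
(2,1): Delta=0.3508 Bond=37.0716
(2,2): Delta=-1.0660 Bond=115.2417
V0=46.0493

Risk-neutral probability p* = (R−d)/(u−d) = (1.01−0.78)/(1.22−0.78) = 0.5227.
Terminal values V(3,·): V(3,0)=36.3800, V(3,1)=49.9400, V(3,2)=56.9900, V(3,3)=23.4800
  t=2,j=0: stock 29.2032 → up 35.6279 (V=49.9400), down 22.7785 (V=36.3800). Price 43.0378; hedge Δ=1.0553, bond B=12.2196.
  t=2,j=1: stock 45.6768 → up 55.7257 (V=56.9900), down 35.6279 (V=49.9400). Price 53.0943; hedge Δ=0.3508, bond B=37.0716.
  t=2,j=2: stock 71.4432 → up 87.1607 (V=23.4800), down 55.7257 (V=56.9900). Price 39.0826; hedge Δ=-1.0660, bond B=115.2417.
  t=1,j=0: stock 37.4400 → up 45.6768 (V=53.0943), down 29.2032 (V=43.0378). Price 47.8164; hedge Δ=0.6105, bond B=24.9608.
  t=1,j=1: stock 58.5600 → up 71.4432 (V=39.0826), down 45.6768 (V=53.0943). Price 45.3168; hedge Δ=-0.5438, bond B=77.1616.
  t=0,j=0: stock 48.0000 → up 58.5600 (V=45.3168), down 37.4400 (V=47.8164). Price 46.0493; hedge Δ=-0.1184, bond B=51.7303.
Self-financing check: at every node Δ·S+B equals the discounted successor values.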